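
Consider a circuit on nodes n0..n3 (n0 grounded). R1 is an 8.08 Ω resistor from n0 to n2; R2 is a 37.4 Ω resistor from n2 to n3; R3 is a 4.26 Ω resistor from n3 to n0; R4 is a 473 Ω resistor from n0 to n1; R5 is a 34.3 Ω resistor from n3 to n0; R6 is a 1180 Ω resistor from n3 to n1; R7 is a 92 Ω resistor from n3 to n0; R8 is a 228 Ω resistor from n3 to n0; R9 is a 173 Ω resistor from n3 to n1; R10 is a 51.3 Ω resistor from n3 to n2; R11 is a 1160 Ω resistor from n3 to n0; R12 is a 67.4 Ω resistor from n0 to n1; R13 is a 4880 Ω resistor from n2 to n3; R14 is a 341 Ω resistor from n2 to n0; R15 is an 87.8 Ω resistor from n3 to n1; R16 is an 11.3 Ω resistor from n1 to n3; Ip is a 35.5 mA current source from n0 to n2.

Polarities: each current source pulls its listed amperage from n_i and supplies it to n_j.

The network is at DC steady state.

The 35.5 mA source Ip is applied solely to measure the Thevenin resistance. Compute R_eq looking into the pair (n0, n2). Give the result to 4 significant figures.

R_eq = 5.995 Ω

Element admittances at DC:
  Y(R1) = 0.1238 S between n0,n2
  Y(R2) = 0.02674 S between n2,n3
  Y(R3) = 0.2347 S between n3,n0
  Y(R4) = 0.002114 S between n0,n1
  Y(R5) = 0.02915 S between n3,n0
  Y(R6) = 0.0008475 S between n3,n1
  Y(R7) = 0.01087 S between n3,n0
  Y(R8) = 0.004386 S between n3,n0
  Y(R9) = 0.005780 S between n3,n1
  Y(R10) = 0.01949 S between n3,n2
  Y(R11) = 0.0008621 S between n3,n0
  Y(R12) = 0.01484 S between n0,n1
  Y(R13) = 0.0002049 S between n2,n3
  Y(R14) = 0.002933 S between n2,n0
  Y(R15) = 0.01139 S between n3,n1
  Y(R16) = 0.08850 S between n1,n3
  Ip: injects 0.0355 A into n2 (from n0)
Assemble and solve the 3×3 MNA system:
  V(n1)=0.02500  V(n2)=0.2128  V(n3)=0.02897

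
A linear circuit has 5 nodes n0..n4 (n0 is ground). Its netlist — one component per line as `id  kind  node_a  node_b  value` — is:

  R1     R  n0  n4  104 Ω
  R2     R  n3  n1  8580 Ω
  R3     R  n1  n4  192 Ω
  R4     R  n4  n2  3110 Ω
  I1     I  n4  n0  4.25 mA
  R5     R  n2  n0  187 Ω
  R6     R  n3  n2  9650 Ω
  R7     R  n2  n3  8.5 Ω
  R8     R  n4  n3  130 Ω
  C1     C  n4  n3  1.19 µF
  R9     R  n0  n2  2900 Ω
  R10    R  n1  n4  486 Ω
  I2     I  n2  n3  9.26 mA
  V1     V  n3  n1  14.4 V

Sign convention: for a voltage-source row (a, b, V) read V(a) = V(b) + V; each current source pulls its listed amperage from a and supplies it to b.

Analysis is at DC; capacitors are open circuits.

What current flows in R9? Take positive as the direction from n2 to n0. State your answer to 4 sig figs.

Element admittances at DC:
  Y(R1) = 0.009615 S between n0,n4
  Y(R2) = 0.0001166 S between n3,n1
  Y(R3) = 0.005208 S between n1,n4
  Y(R4) = 0.0003215 S between n4,n2
  I1: injects 0.00425 A into n0 (from n4)
  Y(R5) = 0.005348 S between n2,n0
  Y(R6) = 0.0001036 S between n3,n2
  Y(R7) = 0.1176 S between n2,n3
  Y(R8) = 0.007692 S between n4,n3
  Y(C1) = 0.000 S between n4,n3
  Y(R9) = 0.0003448 S between n0,n2
  Y(R10) = 0.002058 S between n1,n4
  I2: injects 0.00926 A into n3 (from n2)
  V1: constraint V(n3)−V(n1) = 14.4
Assemble and solve the 5×5 MNA system:
  V(n1)=-11.02  V(n2)=3.138  V(n3)=3.384  V(n4)=-2.300
  i(V1)=-0.06501

0.001082 A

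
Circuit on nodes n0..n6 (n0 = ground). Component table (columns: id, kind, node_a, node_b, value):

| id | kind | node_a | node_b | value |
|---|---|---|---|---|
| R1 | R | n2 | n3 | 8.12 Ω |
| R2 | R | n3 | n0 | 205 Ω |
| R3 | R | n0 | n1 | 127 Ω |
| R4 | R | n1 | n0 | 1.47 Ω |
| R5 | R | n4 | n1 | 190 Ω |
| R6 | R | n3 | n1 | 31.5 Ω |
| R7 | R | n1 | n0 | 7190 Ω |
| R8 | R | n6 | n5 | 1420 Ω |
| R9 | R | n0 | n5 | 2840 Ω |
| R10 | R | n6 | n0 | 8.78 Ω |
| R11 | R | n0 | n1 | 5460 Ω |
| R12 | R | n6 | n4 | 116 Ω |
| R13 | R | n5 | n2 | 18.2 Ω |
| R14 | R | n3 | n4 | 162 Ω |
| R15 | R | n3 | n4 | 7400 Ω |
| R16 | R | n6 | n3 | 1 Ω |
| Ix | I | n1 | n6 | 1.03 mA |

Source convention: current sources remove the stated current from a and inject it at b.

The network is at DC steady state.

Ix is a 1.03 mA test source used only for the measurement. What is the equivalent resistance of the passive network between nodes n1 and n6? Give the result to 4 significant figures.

Element admittances at DC:
  Y(R1) = 0.1232 S between n2,n3
  Y(R2) = 0.004878 S between n3,n0
  Y(R3) = 0.007874 S between n0,n1
  Y(R4) = 0.6803 S between n1,n0
  Y(R5) = 0.005263 S between n4,n1
  Y(R6) = 0.03175 S between n3,n1
  Y(R7) = 0.0001391 S between n1,n0
  Y(R8) = 0.0007042 S between n6,n5
  Y(R9) = 0.0003521 S between n0,n5
  Y(R10) = 0.1139 S between n6,n0
  Y(R11) = 0.0001832 S between n0,n1
  Y(R12) = 0.008621 S between n6,n4
  Y(R13) = 0.05495 S between n5,n2
  Y(R14) = 0.006173 S between n3,n4
  Y(R15) = 0.0001351 S between n3,n4
  Y(R16) = 1.000 S between n6,n3
  Ix: injects 0.00103 A into n6 (from n1)
Assemble and solve the 6×6 MNA system:
  V(n1)=-0.001117  V(n2)=0.006176  V(n3)=0.006192  V(n4)=0.004404  V(n5)=0.006141  V(n6)=0.006467

R_eq = 7.363 Ω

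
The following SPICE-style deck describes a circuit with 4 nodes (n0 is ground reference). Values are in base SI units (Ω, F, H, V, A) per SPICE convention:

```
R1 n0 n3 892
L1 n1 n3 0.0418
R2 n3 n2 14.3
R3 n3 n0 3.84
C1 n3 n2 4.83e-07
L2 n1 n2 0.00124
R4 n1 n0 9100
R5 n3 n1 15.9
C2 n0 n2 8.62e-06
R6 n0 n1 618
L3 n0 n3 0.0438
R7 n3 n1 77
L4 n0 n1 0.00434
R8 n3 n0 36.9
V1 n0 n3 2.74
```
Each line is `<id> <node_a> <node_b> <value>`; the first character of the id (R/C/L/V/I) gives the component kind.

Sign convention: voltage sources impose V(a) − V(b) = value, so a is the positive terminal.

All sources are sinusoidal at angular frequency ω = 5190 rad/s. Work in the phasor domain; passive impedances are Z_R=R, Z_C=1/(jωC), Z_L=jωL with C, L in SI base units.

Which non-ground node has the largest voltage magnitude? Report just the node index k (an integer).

2

MNA unknowns: 3 node voltages V₁..V_3 plus 1 source current (V1)
R1: Y=0.001121+0.000j on G[0,3]
L1: Y=0.000-0.004610j on G[1,3]
R2: Y=0.06993+0.000j on G[3,2]
R3: Y=0.2604+0.000j on G[3,0]
C1: Y=0.000+0.002507j on G[3,2]
L2: Y=0.000-0.1554j on G[1,2]
R4: Y=0.0001099+0.000j on G[1,0]
R5: Y=0.06289+0.000j on G[3,1]
C2: Y=0.000+0.04474j on G[0,2]
R6: Y=0.001618+0.000j on G[0,1]
L3: Y=0.000-0.004399j on G[0,3]
R7: Y=0.01299+0.000j on G[3,1]
L4: Y=0.000-0.04440j on G[0,1]
R8: Y=0.02710+0.000j on G[3,0]
V1: row V0−V3=2.74, i_V1 at 0,3
solve → V1=-2.300+0.1294j, V2=-3.009+0.3596j, V3=-2.740+0.000j
aux → i_V1=-0.8052-0.02021j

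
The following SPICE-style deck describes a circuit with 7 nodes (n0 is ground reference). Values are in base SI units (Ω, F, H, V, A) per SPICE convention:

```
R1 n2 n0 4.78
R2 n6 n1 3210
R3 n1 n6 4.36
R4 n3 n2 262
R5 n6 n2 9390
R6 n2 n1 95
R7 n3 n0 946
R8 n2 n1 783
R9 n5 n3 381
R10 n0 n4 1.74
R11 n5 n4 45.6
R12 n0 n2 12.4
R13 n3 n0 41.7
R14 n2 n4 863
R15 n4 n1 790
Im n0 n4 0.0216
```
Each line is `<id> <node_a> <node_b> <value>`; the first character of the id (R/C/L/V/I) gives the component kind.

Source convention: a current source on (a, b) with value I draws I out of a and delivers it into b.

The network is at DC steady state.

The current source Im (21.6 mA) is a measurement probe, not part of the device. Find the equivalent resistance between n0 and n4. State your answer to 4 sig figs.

Apply KCL at each of the 6 non-ground nodes and solve the resulting linear system.
Node n1: branches {R2, R3, R6, R8, R15} → V_1 = 0.003878
Node n2: branches {R1, R4, R5, R6, R8, R12, R14} → V_2 = 0.0003268
Node n3: branches {R4, R7, R9, R13} → V_3 = 0.002842
Node n4: branches {R10, R11, R14, R15, Im} → V_4 = 0.03730
Node n5: branches {R9, R11} → V_5 = 0.03361
Node n6: branches {R2, R3, R5} → V_6 = 0.003877

R_eq = 1.727 Ω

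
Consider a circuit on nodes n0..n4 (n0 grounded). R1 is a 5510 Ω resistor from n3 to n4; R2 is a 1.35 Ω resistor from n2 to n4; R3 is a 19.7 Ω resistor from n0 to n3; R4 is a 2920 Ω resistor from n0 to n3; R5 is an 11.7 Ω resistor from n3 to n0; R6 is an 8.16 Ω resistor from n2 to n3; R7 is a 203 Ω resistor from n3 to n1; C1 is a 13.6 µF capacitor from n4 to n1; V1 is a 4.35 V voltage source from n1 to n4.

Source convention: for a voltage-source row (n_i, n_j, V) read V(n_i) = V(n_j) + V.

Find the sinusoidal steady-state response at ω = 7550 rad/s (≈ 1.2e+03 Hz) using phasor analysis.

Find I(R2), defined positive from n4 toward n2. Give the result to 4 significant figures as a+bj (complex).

-0.02044+0.000j A

Element admittances at ω=7550 rad/s:
  Y(R1) = 0.0001815+0.000j S between n3,n4
  Y(R2) = 0.7407+0.000j S between n2,n4
  Y(R3) = 0.05076+0.000j S between n0,n3
  Y(R4) = 0.0003425+0.000j S between n0,n3
  Y(R5) = 0.08547+0.000j S between n3,n0
  Y(R6) = 0.1225+0.000j S between n2,n3
  Y(R7) = 0.004926+0.000j S between n3,n1
  Y(C1) = 0.000+0.1027j S between n4,n1
  V1: constraint V(n1)−V(n4) = 4.35
Assemble and solve the 5×5 MNA system:
  V(n1)=4.156+0.000j  V(n2)=-0.1668+0.000j  V(n3)=0.000+0.000j  V(n4)=-0.1943+0.000j
  i(V1)=-0.02047-0.4467j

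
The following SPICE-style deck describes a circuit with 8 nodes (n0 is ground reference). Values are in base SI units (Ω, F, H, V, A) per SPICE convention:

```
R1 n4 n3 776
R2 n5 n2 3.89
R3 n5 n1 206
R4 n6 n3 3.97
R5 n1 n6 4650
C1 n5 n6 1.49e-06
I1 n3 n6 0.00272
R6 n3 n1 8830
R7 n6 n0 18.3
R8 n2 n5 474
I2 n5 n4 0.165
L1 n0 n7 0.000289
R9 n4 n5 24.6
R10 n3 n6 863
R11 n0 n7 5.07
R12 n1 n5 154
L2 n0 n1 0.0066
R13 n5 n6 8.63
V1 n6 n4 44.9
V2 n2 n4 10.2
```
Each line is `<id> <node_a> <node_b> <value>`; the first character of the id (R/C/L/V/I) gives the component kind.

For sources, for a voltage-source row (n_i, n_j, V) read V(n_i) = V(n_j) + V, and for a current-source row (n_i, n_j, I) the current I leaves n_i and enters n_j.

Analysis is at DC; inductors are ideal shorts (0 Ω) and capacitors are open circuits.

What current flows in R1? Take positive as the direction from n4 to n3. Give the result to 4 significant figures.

Apply KCL at each of the 7 non-ground nodes and solve the resulting linear system.
Node n1: branches {R3, R5, R6, R12, L2} → V_1 = 0.000
Node n2: branches {R2, R8, V2} → V_2 = -30.28
Node n3: branches {R1, R4, I1, R6, R10} → V_3 = 4.181
Node n4: branches {R1, I2, R9, V1, V2} → V_4 = -40.48
Node n5: branches {R2, R3, C1, R8, I2, R9, R12, R13} → V_5 = -21.42
Node n6: branches {R4, R5, C1, I1, R7, R10, R13, V1} → V_6 = 4.421
Node n7: branches {L1, R11} → V_7 = 0.000
Source currents: i(L1)=0.000, i(L2)=0.2416, i(V1)=-3.294, i(V2)=2.297

-0.05755 A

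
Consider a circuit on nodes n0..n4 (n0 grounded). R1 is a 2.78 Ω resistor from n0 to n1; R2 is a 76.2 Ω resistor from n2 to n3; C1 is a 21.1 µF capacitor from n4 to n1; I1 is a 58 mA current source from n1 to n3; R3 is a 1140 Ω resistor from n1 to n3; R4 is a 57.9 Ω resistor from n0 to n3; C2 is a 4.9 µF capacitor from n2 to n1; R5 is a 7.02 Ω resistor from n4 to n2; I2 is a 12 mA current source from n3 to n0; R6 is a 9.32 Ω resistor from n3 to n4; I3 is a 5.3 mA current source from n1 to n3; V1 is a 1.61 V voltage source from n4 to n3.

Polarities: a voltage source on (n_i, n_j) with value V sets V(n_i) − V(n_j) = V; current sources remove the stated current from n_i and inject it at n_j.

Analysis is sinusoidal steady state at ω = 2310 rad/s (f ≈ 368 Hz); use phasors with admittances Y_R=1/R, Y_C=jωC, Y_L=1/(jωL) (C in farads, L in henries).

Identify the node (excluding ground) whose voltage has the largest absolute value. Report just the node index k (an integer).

Element admittances at ω=2310 rad/s:
  Y(R1) = 0.3597+0.000j S between n0,n1
  Y(R2) = 0.01312+0.000j S between n2,n3
  Y(C1) = 0.000+0.04874j S between n4,n1
  I1: injects 0.058 A into n3 (from n1)
  Y(R3) = 0.0008772+0.000j S between n1,n3
  Y(R4) = 0.01727+0.000j S between n0,n3
  Y(C2) = 0.000+0.01132j S between n2,n1
  Y(R5) = 0.1425+0.000j S between n4,n2
  I2: injects 0.012 A into n0 (from n3)
  Y(R6) = 0.1073+0.000j S between n3,n4
  I3: injects 0.0053 A into n3 (from n1)
  V1: constraint V(n4)−V(n3) = 1.61
Assemble and solve the 5×5 MNA system:
  V(n1)=0.02393+0.05556j  V(n2)=0.1919-1.169j  V(n3)=-1.193-1.157j  V(n4)=0.4168-1.157j
  i(V1)=-0.2639-0.02089j

3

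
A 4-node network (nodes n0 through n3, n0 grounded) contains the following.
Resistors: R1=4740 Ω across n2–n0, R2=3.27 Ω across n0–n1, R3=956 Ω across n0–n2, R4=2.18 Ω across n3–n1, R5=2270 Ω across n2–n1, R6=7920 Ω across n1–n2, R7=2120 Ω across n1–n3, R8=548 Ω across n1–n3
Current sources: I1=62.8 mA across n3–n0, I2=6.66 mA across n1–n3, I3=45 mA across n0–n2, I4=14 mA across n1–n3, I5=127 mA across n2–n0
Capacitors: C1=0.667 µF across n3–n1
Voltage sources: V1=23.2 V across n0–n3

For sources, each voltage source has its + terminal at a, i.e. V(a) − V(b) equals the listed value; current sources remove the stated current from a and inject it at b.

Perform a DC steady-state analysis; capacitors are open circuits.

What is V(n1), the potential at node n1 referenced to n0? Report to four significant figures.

-14.00 V

MNA unknowns: 3 node voltages V₁..V_3 plus 1 source current (V1)
R1: Y=0.0002110 on G[2,0]
R2: Y=0.3058 on G[0,1]
R3: Y=0.001046 on G[0,2]
I1: z[3]−=0.0628, z[0]+=0.0628
R4: Y=0.4587 on G[3,1]
R5: Y=0.0004405 on G[2,1]
R6: Y=0.0001263 on G[1,2]
I2: z[1]−=0.00666, z[3]+=0.00666
R7: Y=0.0004717 on G[1,3]
I3: z[0]−=0.045, z[2]+=0.045
I4: z[1]−=0.014, z[3]+=0.014
C1: Y=0.000 on G[3,1]
R8: Y=0.001825 on G[1,3]
I5: z[2]−=0.127, z[0]+=0.127
V1: row V0−V3=23.2, i_V1 at 0,3
solve → V1=-14.00, V2=-49.31, V3=-23.20
aux → i_V1=-4.199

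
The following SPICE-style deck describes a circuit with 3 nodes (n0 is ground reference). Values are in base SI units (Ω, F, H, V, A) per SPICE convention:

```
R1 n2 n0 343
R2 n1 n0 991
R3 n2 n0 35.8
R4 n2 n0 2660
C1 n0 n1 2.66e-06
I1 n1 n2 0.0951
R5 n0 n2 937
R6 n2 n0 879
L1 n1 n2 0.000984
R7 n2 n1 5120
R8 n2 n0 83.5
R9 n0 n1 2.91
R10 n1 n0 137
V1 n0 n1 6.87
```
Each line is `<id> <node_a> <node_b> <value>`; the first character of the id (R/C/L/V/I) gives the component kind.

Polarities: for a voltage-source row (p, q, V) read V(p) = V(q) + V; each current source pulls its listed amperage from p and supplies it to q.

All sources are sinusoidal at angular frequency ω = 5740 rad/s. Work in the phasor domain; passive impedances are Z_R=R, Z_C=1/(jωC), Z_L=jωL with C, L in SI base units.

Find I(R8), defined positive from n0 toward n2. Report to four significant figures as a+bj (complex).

0.07563-0.02582j A

Apply KCL at each of the 2 non-ground nodes and solve the resulting linear system.
Node n1: branches {R2, C1, I1, L1, R7, R9, R10, V1} → V_1 = -6.870+0.000j
Node n2: branches {R1, R3, R4, I1, R5, R6, L1, R7, R8} → V_2 = -6.315+2.156j
Source currents: i(V1)=-2.705-0.007001j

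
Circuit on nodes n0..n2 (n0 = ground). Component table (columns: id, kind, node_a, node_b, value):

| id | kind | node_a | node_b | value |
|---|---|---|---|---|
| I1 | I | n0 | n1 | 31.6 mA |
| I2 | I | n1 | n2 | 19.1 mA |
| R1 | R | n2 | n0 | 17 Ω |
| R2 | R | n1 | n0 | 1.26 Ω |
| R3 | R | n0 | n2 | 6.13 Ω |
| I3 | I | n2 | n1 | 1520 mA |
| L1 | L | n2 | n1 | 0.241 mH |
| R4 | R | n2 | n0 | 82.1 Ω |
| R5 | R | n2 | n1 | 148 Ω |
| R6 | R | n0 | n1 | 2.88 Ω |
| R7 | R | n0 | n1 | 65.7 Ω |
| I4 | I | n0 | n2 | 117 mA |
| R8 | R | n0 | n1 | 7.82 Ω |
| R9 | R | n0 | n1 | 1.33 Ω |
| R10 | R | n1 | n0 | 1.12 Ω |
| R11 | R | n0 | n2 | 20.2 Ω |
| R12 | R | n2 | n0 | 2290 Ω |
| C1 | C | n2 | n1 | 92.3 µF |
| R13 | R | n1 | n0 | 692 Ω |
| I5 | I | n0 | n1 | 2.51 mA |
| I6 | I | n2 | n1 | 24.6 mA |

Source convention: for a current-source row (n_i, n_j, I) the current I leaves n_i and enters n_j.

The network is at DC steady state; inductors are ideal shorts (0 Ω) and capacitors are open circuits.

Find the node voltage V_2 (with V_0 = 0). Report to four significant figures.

Apply KCL at each of the 2 non-ground nodes and solve the resulting linear system.
Node n1: branches {I1, I2, R2, I3, L1, R5, R6, R7, R8, R9, R10, C1, R13, I5, I6} → V_1 = 0.04701
Node n2: branches {I2, R1, R3, I3, L1, R4, R5, I4, R11, R12, C1, I6} → V_2 = 0.04701
Source currents: i(L1)=-1.422

0.04701 V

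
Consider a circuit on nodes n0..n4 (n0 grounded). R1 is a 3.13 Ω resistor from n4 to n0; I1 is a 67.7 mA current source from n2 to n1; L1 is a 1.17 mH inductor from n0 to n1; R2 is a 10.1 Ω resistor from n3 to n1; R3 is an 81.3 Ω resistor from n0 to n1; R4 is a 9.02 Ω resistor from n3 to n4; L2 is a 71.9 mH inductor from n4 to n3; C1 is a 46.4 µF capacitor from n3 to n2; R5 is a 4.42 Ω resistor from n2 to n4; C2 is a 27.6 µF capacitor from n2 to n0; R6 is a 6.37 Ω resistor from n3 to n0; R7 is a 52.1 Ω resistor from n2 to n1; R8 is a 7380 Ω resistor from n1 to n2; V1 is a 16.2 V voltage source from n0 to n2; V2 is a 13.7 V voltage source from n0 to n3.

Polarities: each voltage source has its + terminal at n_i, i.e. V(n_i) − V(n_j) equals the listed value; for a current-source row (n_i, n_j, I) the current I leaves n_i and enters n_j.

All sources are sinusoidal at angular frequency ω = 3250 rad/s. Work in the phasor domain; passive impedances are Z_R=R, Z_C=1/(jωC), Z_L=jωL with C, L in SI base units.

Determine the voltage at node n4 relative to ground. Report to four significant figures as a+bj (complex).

Apply KCL at each of the 4 non-ground nodes and solve the resulting linear system.
Node n1: branches {I1, L1, R2, R3, R7, R8} → V_1 = -2.427-4.886j
Node n2: branches {I1, C1, R5, C2, R7, R8, V1} → V_2 = -16.20+0.000j
Node n3: branches {R2, R4, L2, C1, R6, V2} → V_3 = -13.70+0.000j
Node n4: branches {R1, R4, L2, R5} → V_4 = -7.895+0.03783j
Source currents: i(V1)=-2.077-1.744j, i(V2)=-3.911+0.8814j

-7.895+0.03783j V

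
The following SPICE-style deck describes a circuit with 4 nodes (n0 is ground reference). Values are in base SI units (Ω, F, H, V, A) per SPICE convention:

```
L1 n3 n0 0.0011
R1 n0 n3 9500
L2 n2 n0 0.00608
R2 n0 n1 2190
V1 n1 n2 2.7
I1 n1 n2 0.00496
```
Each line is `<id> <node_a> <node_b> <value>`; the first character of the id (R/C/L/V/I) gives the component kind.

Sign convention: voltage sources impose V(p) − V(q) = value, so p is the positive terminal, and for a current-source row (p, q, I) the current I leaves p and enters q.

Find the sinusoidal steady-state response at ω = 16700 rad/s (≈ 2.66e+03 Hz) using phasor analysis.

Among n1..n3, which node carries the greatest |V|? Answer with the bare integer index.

Element admittances at ω=16700 rad/s:
  Y(L1) = 0.000-0.05444j S between n3,n0
  Y(R1) = 0.0001053+0.000j S between n0,n3
  Y(L2) = 0.000-0.009849j S between n2,n0
  Y(R2) = 0.0004566+0.000j S between n0,n1
  V1: constraint V(n1)−V(n2) = 2.7
  I1: injects 0.00496 A into n2 (from n1)
Assemble and solve the 4×4 MNA system:
  V(n1)=2.694-0.1249j  V(n2)=-0.005791-0.1249j  V(n3)=0.000+0.000j
  i(V1)=-0.006190+5.704e-05j

1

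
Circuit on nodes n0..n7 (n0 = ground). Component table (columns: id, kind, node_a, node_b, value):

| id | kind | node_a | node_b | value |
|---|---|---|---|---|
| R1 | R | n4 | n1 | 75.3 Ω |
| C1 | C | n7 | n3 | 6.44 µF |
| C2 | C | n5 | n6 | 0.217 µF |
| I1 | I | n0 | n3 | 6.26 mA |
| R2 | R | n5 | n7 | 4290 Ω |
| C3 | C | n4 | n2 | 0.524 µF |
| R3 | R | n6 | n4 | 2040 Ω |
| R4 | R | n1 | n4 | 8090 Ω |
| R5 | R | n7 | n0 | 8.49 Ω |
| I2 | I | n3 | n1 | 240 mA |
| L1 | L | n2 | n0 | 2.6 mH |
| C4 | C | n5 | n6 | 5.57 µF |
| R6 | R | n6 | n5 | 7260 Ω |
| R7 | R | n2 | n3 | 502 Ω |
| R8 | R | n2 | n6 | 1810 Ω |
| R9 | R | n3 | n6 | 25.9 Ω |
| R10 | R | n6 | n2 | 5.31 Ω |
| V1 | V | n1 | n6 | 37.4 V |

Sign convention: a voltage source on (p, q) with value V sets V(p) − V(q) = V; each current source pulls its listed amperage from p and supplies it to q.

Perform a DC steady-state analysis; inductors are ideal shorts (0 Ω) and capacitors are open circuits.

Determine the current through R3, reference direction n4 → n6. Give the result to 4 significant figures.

Element admittances at DC:
  Y(R1) = 0.01328 S between n4,n1
  Y(C1) = 0.000 S between n7,n3
  Y(C2) = 0.000 S between n5,n6
  I1: injects 0.00626 A into n3 (from n0)
  Y(R2) = 0.0002331 S between n5,n7
  Y(C3) = 0.000 S between n4,n2
  Y(R3) = 0.0004902 S between n6,n4
  Y(R4) = 0.0001236 S between n1,n4
  Y(R5) = 0.1178 S between n7,n0
  I2: injects 0.24 A into n1 (from n3)
  L1: short n2↔n0 (DC inductor)
  Y(C4) = 0.000 S between n5,n6
  Y(R6) = 0.0001377 S between n6,n5
  Y(R7) = 0.001992 S between n2,n3
  Y(R8) = 0.0005525 S between n2,n6
  Y(R9) = 0.03861 S between n3,n6
  Y(R10) = 0.1883 S between n6,n2
  V1: constraint V(n1)−V(n6) = 37.4
Assemble and solve the 9×9 MNA system:
  V(n1)=37.49  V(n2)=0.000  V(n3)=-5.669  V(n4)=36.17  V(n5)=0.03454  V(n6)=0.09289  V(n7)=6.823e-05
  i(L1)=0.006252  i(V1)=0.2223

0.01769 A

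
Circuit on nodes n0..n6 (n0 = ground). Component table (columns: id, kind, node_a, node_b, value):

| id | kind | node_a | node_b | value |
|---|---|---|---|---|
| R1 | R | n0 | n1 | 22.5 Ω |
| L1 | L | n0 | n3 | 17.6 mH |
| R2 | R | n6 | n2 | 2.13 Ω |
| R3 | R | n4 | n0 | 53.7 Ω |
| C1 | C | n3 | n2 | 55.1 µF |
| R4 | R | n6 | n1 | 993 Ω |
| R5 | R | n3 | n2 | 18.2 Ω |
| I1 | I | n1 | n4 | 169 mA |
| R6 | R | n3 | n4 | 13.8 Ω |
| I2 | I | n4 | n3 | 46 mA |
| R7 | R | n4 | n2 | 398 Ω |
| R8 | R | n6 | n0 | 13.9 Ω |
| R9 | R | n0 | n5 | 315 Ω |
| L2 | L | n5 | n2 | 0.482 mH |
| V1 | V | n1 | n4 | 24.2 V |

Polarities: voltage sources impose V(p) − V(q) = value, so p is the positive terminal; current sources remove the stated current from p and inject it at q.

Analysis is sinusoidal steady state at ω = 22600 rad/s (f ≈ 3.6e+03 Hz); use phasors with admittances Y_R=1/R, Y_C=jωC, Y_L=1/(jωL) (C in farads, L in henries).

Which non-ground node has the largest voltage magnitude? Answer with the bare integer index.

1

Apply KCL at each of the 6 non-ground nodes and solve the resulting linear system.
Node n1: branches {R1, R4, I1, V1} → V_1 = 12.90+0.01988j
Node n2: branches {R2, C1, R5, R7, L2} → V_2 = -5.577-0.2438j
Node n3: branches {L1, C1, R5, R6, I2} → V_3 = -5.603+0.04953j
Node n4: branches {R3, I1, R6, I2, R7, V1} → V_4 = -11.30+0.01988j
Node n5: branches {R9, L2} → V_5 = -5.579-0.05088j
Node n6: branches {R2, R4, R8} → V_6 = -4.803-0.2110j
Source currents: i(V1)=-0.7603-0.001116j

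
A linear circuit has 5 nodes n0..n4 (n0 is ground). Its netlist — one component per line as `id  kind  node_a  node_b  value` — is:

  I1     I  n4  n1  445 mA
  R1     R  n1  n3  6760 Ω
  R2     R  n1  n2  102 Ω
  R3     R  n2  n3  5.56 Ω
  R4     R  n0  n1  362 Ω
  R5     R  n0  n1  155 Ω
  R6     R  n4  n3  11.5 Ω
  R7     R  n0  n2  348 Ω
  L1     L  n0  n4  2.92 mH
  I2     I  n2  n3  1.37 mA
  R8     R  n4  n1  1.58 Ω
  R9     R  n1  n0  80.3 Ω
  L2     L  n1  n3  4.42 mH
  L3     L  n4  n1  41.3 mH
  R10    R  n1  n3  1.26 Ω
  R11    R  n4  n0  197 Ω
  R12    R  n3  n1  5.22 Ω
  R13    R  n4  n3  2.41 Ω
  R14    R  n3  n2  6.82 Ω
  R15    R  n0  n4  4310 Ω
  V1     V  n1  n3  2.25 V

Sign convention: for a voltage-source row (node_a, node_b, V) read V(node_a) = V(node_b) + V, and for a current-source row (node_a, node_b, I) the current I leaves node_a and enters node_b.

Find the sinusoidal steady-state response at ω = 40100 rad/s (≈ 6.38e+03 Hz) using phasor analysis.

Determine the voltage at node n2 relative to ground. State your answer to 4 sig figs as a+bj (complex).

Apply KCL at each of the 4 non-ground nodes and solve the resulting linear system.
Node n1: branches {I1, R1, R2, R4, R5, R8, R9, L2, L3, R10, R12, V1} → V_1 = 0.5264-0.2437j
Node n2: branches {R2, R3, R7, I2, R14} → V_2 = -1.648-0.2417j
Node n3: branches {R1, R3, R6, I2, L2, R10, R12, R13, R14, V1} → V_3 = -1.724-0.2437j
Node n4: branches {I1, R6, L1, R8, L3, R11, R13, R15} → V_4 = -0.8549-0.2497j
Source currents: i(V1)=-2.679+0.01503j

-1.648-0.2417j V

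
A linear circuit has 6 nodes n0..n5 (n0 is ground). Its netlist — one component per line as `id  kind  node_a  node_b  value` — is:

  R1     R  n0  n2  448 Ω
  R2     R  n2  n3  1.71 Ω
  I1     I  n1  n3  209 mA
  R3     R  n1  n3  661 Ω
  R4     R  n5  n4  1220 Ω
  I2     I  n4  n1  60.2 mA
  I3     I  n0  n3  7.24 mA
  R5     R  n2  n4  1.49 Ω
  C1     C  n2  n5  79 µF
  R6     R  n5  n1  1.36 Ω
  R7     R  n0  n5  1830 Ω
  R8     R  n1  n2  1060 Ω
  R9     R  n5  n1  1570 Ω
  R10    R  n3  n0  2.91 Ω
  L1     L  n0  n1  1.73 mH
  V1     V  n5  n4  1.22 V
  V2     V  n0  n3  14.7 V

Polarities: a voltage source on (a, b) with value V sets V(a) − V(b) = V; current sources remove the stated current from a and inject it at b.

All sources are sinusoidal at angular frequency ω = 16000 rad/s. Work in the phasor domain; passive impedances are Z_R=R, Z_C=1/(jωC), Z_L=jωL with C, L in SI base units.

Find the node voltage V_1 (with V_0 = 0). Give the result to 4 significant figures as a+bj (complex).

MNA unknowns: 5 node voltages V₁..V_5 plus 2 source currents (V1, V2)
R1: Y=0.002232+0.000j on G[0,2]
R2: Y=0.5848+0.000j on G[2,3]
I1: z[1]−=0.209, z[3]+=0.209
R3: Y=0.001513+0.000j on G[1,3]
R4: Y=0.0008197+0.000j on G[5,4]
I2: z[4]−=0.0602, z[1]+=0.0602
I3: z[0]−=0.00724, z[3]+=0.00724
R5: Y=0.6711+0.000j on G[2,4]
C1: Y=0.000+1.264j on G[2,5]
R6: Y=0.7353+0.000j on G[5,1]
R7: Y=0.0005464+0.000j on G[0,5]
R8: Y=0.0009434+0.000j on G[1,2]
R9: Y=0.0006369+0.000j on G[5,1]
R10: Y=0.3436+0.000j on G[3,0]
L1: Y=0.000-0.03613j on G[0,1]
V1: row V5−V4=1.22, i_V1 at 5,4
V2: row V0−V3=14.7, i_V2 at 0,3
solve → V1=-15.04-2.259j, V2=-14.85-0.9183j, V3=-14.70+0.000j, V4=-16.17-1.527j, V5=-14.95-1.527j
aux → i_V1=-0.8283-0.4083j, i_V2=-5.182+0.5404j

-15.04-2.259j V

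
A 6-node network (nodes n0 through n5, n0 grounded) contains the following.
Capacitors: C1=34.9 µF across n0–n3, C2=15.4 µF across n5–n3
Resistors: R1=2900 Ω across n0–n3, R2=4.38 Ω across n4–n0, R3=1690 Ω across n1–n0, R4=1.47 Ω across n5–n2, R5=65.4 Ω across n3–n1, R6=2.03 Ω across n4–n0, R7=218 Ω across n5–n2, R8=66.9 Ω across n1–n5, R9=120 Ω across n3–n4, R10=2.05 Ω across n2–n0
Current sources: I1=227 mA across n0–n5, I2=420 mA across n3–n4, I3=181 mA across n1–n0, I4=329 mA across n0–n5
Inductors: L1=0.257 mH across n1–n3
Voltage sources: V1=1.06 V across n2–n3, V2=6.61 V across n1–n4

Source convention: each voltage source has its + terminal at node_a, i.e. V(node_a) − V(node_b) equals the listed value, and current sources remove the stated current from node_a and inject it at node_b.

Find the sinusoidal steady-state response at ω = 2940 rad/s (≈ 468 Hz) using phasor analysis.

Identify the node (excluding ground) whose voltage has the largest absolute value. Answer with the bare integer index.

Element admittances at ω=2940 rad/s:
  Y(C1) = 0.000+0.1026j S between n0,n3
  Y(R1) = 0.0003448+0.000j S between n0,n3
  Y(R2) = 0.2283+0.000j S between n4,n0
  I1: injects 0.227 A into n5 (from n0)
  Y(R3) = 0.0005917+0.000j S between n1,n0
  I2: injects 0.42 A into n4 (from n3)
  Y(L1) = 0.000-1.323j S between n1,n3
  Y(R4) = 0.6803+0.000j S between n5,n2
  Y(R5) = 0.01529+0.000j S between n3,n1
  Y(R6) = 0.4926+0.000j S between n4,n0
  Y(R7) = 0.004587+0.000j S between n5,n2
  Y(R8) = 0.01495+0.000j S between n1,n5
  Y(R9) = 0.008333+0.000j S between n3,n4
  I3: injects 0.181 A into n0 (from n1)
  I4: injects 0.329 A into n5 (from n0)
  Y(C2) = 0.000+0.04528j S between n5,n3
  Y(R10) = 0.4878+0.000j S between n2,n0
  V1: constraint V(n2)−V(n3) = 1.06
  V2: constraint V(n1)−V(n4) = 6.61
Assemble and solve the 7×7 MNA system:
  V(n1)=3.818+0.4071j  V(n2)=4.604-1.347j  V(n3)=3.544-1.347j  V(n4)=-2.792+0.4071j  V(n5)=5.377-1.428j
  i(V1)=-1.717+0.6014j  i(V2)=-2.485+0.3081j

5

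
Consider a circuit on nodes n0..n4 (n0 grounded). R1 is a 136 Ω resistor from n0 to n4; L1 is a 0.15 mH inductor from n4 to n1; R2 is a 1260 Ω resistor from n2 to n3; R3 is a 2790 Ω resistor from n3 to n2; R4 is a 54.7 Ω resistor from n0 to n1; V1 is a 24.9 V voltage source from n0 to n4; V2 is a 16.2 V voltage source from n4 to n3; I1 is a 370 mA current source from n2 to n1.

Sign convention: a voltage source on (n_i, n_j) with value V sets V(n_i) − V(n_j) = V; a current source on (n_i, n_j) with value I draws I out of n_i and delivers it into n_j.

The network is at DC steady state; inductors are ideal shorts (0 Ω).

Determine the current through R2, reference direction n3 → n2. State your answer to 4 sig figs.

0.2549 A

Element admittances at DC:
  Y(R1) = 0.007353 S between n0,n4
  L1: short n4↔n1 (DC inductor)
  Y(R2) = 0.0007937 S between n2,n3
  Y(R3) = 0.0003584 S between n3,n2
  Y(R4) = 0.01828 S between n0,n1
  V1: constraint V(n0)−V(n4) = 24.9
  V2: constraint V(n4)−V(n3) = 16.2
  I1: injects 0.37 A into n1 (from n2)
Assemble and solve the 7×7 MNA system:
  V(n1)=-24.90  V(n2)=-362.3  V(n3)=-41.10  V(n4)=-24.90
  i(L1)=-0.8252  i(V1)=-0.6383  i(V2)=0.3700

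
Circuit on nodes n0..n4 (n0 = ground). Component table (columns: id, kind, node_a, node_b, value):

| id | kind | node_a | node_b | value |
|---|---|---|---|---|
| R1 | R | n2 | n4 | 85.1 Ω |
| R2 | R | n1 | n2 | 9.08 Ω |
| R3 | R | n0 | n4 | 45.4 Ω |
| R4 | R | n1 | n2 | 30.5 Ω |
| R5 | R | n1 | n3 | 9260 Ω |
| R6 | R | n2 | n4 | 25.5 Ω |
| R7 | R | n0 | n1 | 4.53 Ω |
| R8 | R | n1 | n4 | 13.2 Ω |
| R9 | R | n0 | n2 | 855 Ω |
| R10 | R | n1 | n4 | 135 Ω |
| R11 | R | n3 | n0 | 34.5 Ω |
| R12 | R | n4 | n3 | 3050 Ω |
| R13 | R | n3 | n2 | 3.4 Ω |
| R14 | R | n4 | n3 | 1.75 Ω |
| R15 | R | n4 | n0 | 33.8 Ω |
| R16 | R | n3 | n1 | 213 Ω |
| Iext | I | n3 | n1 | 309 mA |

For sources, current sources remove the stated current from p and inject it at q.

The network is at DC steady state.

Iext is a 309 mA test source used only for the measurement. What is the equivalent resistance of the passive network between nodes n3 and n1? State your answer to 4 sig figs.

Element admittances at DC:
  Y(R1) = 0.01175 S between n2,n4
  Y(R2) = 0.1101 S between n1,n2
  Y(R3) = 0.02203 S between n0,n4
  Y(R4) = 0.03279 S between n1,n2
  Y(R5) = 0.0001080 S between n1,n3
  Y(R6) = 0.03922 S between n2,n4
  Y(R7) = 0.2208 S between n0,n1
  Y(R8) = 0.07576 S between n1,n4
  Y(R9) = 0.001170 S between n0,n2
  Y(R10) = 0.007407 S between n1,n4
  Y(R11) = 0.02899 S between n3,n0
  Y(R12) = 0.0003279 S between n4,n3
  Y(R13) = 0.2941 S between n3,n2
  Y(R14) = 0.5714 S between n4,n3
  Y(R15) = 0.02959 S between n4,n0
  Y(R16) = 0.004695 S between n3,n1
  Iext: injects 0.309 A into n1 (from n3)
Assemble and solve the 4×4 MNA system:
  V(n1)=0.3290  V(n2)=-0.6210  V(n3)=-1.054  V(n4)=-0.8011

R_eq = 4.475 Ω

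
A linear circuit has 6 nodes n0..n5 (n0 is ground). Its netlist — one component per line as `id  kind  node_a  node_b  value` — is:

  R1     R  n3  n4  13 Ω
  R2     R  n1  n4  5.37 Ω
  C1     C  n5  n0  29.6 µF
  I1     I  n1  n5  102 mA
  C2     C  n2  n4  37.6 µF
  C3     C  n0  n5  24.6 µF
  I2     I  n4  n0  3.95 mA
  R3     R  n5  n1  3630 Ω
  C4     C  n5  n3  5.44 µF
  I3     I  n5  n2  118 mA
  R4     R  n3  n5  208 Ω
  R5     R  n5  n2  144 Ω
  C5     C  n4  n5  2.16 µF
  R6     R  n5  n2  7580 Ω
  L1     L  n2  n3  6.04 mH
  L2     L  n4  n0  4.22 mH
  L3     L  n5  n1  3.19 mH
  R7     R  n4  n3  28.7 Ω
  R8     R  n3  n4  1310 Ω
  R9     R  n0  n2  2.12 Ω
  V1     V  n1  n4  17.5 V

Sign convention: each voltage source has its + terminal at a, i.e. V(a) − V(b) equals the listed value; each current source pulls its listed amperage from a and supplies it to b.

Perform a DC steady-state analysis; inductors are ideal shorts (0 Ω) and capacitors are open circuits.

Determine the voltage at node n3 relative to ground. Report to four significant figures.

Element admittances at DC:
  Y(R1) = 0.07692 S between n3,n4
  Y(R2) = 0.1862 S between n1,n4
  Y(C1) = 0.000 S between n5,n0
  I1: injects 0.102 A into n5 (from n1)
  Y(C2) = 0.000 S between n2,n4
  Y(C3) = 0.000 S between n0,n5
  I2: injects 0.00395 A into n0 (from n4)
  Y(R3) = 0.0002755 S between n5,n1
  Y(C4) = 0.000 S between n5,n3
  I3: injects 0.118 A into n2 (from n5)
  Y(R4) = 0.004808 S between n3,n5
  Y(R5) = 0.006944 S between n5,n2
  Y(C5) = 0.000 S between n4,n5
  Y(R6) = 0.0001319 S between n5,n2
  L1: short n2↔n3 (DC inductor)
  L2: short n4↔n0 (DC inductor)
  L3: short n5↔n1 (DC inductor)
  Y(R7) = 0.03484 S between n4,n3
  Y(R8) = 0.0007634 S between n3,n4
  Y(R9) = 0.4717 S between n0,n2
  V1: constraint V(n1)−V(n4) = 17.5
Assemble and solve the 9×9 MNA system:
  V(n1)=17.50  V(n2)=0.5468  V(n3)=0.5468  V(n4)=0.000  V(n5)=17.50
  i(L1)=-0.01997  i(L2)=-0.2619  i(L3)=-0.2175  i(V1)=-3.578

0.5468 V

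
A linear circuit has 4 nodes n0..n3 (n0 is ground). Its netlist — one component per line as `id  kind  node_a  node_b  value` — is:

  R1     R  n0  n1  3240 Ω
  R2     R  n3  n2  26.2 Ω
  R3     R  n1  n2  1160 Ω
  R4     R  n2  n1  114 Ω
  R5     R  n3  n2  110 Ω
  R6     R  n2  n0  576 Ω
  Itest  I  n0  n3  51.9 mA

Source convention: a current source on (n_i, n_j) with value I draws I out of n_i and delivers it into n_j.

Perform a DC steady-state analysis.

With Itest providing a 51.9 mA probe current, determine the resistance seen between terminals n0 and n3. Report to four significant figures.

R_eq = 512.5 Ω

MNA unknowns: 3 node voltages V₁..V_3
R1: Y=0.0003086 on G[0,1]
R2: Y=0.03817 on G[3,2]
R3: Y=0.0008621 on G[1,2]
R4: Y=0.008772 on G[2,1]
R5: Y=0.009091 on G[3,2]
R6: Y=0.001736 on G[2,0]
Itest: z[0]−=0.0519, z[3]+=0.0519
solve → V1=24.71, V2=25.50, V3=26.60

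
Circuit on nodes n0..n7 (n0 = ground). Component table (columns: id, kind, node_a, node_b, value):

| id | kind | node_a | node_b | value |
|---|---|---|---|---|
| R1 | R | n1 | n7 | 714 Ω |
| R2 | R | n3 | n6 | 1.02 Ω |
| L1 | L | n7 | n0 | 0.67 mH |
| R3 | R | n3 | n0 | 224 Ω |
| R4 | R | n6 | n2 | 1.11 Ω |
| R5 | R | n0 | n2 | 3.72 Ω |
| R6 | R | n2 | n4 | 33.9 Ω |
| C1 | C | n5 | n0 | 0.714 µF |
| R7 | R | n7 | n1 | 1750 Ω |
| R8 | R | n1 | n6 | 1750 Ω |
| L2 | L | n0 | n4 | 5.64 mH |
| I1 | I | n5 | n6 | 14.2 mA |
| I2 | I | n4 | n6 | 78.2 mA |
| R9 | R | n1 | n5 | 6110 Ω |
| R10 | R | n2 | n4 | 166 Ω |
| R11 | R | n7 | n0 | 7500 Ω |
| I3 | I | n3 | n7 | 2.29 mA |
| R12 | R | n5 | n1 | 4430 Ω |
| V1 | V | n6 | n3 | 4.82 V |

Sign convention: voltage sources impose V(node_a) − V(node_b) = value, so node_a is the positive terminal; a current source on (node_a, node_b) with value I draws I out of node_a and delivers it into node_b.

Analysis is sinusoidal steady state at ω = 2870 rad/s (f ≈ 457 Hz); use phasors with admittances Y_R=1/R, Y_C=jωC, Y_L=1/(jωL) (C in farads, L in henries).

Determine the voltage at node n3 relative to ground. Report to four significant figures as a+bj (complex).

-4.389-0.09390j V

MNA unknowns: 7 node voltages V₁..V_7 plus 1 source current (V1)
R1: Y=0.001401+0.000j on G[1,7]
R2: Y=0.9804+0.000j on G[3,6]
L1: Y=0.000-0.5200j on G[7,0]
R3: Y=0.004464+0.000j on G[3,0]
R4: Y=0.9009+0.000j on G[6,2]
R5: Y=0.2688+0.000j on G[0,2]
R6: Y=0.02950+0.000j on G[2,4]
C1: Y=0.000+0.002049j on G[5,0]
R7: Y=0.0005714+0.000j on G[7,1]
R8: Y=0.0005714+0.000j on G[1,6]
L2: Y=0.000-0.06178j on G[0,4]
I1: z[5]−=0.0142, z[6]+=0.0142
I2: z[4]−=0.0782, z[6]+=0.0782
R9: Y=0.0001637+0.000j on G[1,5]
R10: Y=0.006024+0.000j on G[2,4]
R11: Y=0.0001333+0.000j on G[7,0]
I3: z[3]−=0.00229, z[7]+=0.00229
R12: Y=0.0002257+0.000j on G[5,1]
V1: row V6−V3=4.82, i_V1 at 6,3
solve → V1=-0.06593+0.8782j, V2=0.3095-0.09498j, V3=-4.389-0.09390j, V4=-0.4291-0.8412j, V5=-1.112+6.731j, V6=0.4309-0.09390j, V7=-0.003313+0.004167j
aux → i_V1=-4.743-0.0004192j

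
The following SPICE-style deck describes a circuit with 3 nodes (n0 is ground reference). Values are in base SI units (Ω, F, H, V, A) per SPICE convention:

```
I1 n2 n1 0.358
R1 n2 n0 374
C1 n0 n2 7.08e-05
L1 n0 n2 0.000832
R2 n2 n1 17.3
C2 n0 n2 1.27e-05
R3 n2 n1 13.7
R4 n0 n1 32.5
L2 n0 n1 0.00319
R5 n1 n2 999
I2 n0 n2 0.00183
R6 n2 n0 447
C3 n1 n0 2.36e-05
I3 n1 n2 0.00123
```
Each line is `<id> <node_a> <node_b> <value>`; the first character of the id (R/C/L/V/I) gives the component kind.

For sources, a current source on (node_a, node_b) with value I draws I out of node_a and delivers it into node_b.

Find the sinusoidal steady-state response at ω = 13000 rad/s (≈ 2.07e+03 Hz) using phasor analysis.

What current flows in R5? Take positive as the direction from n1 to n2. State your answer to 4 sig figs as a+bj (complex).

Element admittances at ω=13000 rad/s:
  I1: injects 0.358 A into n1 (from n2)
  Y(R1) = 0.002674+0.000j S between n2,n0
  Y(C1) = 0.000+0.9204j S between n0,n2
  Y(L1) = 0.000-0.09246j S between n0,n2
  Y(R2) = 0.05780+0.000j S between n2,n1
  Y(C2) = 0.000+0.1651j S between n0,n2
  Y(R3) = 0.07299+0.000j S between n2,n1
  Y(R4) = 0.03077+0.000j S between n0,n1
  Y(L2) = 0.000-0.02411j S between n0,n1
  Y(R5) = 0.001001+0.000j S between n1,n2
  I2: injects 0.00183 A into n2 (from n0)
  Y(R6) = 0.002237+0.000j S between n2,n0
  Y(C3) = 0.000+0.3068j S between n1,n0
  I3: injects 0.00123 A into n2 (from n1)
Assemble and solve the 2×2 MNA system:
  V(n1)=0.6056-0.8450j  V(n2)=-0.1475+0.2567j

0.0007539-0.001103j A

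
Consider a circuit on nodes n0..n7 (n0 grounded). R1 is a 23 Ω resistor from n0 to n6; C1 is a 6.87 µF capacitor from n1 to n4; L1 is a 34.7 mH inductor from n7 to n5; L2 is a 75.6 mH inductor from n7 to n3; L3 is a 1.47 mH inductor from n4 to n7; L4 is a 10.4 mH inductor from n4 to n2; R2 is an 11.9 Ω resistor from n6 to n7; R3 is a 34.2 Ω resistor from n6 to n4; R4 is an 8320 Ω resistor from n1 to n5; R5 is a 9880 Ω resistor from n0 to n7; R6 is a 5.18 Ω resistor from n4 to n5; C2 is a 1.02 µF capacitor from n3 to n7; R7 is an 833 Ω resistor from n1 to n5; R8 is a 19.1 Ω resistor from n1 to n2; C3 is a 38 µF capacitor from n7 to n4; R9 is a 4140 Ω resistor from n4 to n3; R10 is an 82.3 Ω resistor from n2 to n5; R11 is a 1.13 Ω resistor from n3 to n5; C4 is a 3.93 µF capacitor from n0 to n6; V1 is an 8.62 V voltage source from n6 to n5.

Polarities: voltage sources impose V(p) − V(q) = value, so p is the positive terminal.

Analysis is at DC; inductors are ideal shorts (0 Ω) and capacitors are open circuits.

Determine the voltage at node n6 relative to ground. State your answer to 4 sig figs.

Apply KCL at each of the 7 non-ground nodes and solve the resulting linear system.
Node n1: branches {C1, R4, R7, R8} → V_1 = -8.600
Node n2: branches {L4, R8, R10} → V_2 = -8.600
Node n3: branches {L2, C2, R9, R11} → V_3 = -8.600
Node n4: branches {C1, L3, L4, R3, R6, C3, R9} → V_4 = -8.600
Node n5: branches {L1, R4, R6, R7, R10, R11, V1} → V_5 = -8.600
Node n6: branches {R1, R2, R3, C4, V1} → V_6 = 0.02002
Node n7: branches {L1, L2, L3, R2, R5, C2, C3} → V_7 = -8.600
Source currents: i(L1)=0.9773, i(L2)=0.000, i(L3)=0.2520, i(L4)=0.000, i(V1)=-0.9773

0.02002 V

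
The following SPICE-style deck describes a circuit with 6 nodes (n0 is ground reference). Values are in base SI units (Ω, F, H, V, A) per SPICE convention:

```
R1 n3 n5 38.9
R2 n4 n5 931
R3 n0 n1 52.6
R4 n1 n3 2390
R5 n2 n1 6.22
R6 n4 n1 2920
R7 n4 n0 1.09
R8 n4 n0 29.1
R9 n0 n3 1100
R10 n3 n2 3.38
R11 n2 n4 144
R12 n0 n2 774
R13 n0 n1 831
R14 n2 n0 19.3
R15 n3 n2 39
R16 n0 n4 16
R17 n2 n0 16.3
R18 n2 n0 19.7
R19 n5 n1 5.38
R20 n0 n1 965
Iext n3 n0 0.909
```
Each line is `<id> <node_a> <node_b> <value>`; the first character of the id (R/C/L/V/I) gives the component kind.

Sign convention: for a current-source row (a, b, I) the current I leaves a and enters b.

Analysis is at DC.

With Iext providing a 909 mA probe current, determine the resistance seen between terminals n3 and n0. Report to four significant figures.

R_eq = 7.987 Ω

Apply KCL at each of the 5 non-ground nodes and solve the resulting linear system.
Node n1: branches {R3, R4, R5, R6, R13, R19, R20} → V_1 = -4.437
Node n2: branches {R5, R10, R11, R12, R14, R15, R17, R18} → V_2 = -4.657
Node n3: branches {R1, R4, R9, R10, R15, Iext} → V_3 = -7.260
Node n4: branches {R2, R6, R7, R8, R11, R16} → V_4 = -0.03811
Node n5: branches {R1, R2, R19} → V_5 = -4.756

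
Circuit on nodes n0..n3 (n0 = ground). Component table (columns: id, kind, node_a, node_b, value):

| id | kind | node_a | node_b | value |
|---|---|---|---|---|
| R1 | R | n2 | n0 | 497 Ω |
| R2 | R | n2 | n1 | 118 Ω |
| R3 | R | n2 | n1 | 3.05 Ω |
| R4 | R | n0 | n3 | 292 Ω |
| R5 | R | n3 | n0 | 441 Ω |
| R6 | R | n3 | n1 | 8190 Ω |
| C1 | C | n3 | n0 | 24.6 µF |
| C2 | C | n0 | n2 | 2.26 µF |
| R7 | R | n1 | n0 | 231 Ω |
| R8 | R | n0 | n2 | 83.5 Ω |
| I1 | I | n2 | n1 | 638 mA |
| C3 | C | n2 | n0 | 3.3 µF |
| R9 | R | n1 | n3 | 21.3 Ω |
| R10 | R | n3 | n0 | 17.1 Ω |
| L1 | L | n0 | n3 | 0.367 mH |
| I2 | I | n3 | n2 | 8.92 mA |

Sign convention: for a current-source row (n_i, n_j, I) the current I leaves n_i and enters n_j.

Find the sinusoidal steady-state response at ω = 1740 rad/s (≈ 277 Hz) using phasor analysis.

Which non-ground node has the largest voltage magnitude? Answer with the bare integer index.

Element admittances at ω=1740 rad/s:
  Y(R1) = 0.002012+0.000j S between n2,n0
  Y(R2) = 0.008475+0.000j S between n2,n1
  Y(R3) = 0.3279+0.000j S between n2,n1
  Y(R4) = 0.003425+0.000j S between n0,n3
  Y(R5) = 0.002268+0.000j S between n3,n0
  Y(R6) = 0.0001221+0.000j S between n3,n1
  Y(C1) = 0.000+0.04280j S between n3,n0
  Y(C2) = 0.000+0.003932j S between n0,n2
  Y(R7) = 0.004329+0.000j S between n1,n0
  Y(R8) = 0.01198+0.000j S between n0,n2
  I1: injects 0.638 A into n1 (from n2)
  Y(C3) = 0.000+0.005742j S between n2,n0
  Y(R9) = 0.04695+0.000j S between n1,n3
  Y(R10) = 0.05848+0.000j S between n3,n0
  Y(L1) = 0.000-1.566j S between n0,n3
  I2: injects 0.00892 A into n2 (from n3)
Assemble and solve the 3×3 MNA system:
  V(n1)=0.5524+0.1888j  V(n2)=-1.259+0.2161j  V(n3)=-0.004990+0.01158j

2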